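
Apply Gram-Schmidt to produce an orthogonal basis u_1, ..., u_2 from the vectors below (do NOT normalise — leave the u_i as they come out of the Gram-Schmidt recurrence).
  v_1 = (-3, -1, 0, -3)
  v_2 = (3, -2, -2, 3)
Orthogonal basis:
  u_1 = (-3, -1, 0, -3)
  u_2 = (9/19, -54/19, -2, 9/19)

Apply the Gram-Schmidt recurrence
  u_1 = v_1
  u_i = v_i − Σ_{j<i} ((v_i · u_j) / (u_j · u_j)) · u_j.

Step by step this gives:
  u_1 = (-3, -1, 0, -3)
  u_2 = (9/19, -54/19, -2, 9/19)

Orthogonality check:
  u_2 · u_1 = 0 (should be 0)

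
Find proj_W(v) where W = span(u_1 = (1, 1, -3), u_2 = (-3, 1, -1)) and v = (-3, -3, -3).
proj_W(v) = (-11/5, 1, -7/5)

Set up U = [u_1 | ... | u_2] ∈ R^(3×2). The projector onto W = col(U) is P = U (U^T U)^(-1) U^T.
Compute U^T U =
  [11, 1]
  [1, 11],
and U^T v = (3, 9).
Solve U^T U · c = U^T v for the coefficients: c = (1/5, 4/5). The projection is proj_W(v) = U c.
Check: (v - proj_W(v)) · u_1 = 0  (should be 0).
Check: (v - proj_W(v)) · u_2 = 0  (should be 0).
Result: proj_W(v) = (-11/5, 1, -7/5).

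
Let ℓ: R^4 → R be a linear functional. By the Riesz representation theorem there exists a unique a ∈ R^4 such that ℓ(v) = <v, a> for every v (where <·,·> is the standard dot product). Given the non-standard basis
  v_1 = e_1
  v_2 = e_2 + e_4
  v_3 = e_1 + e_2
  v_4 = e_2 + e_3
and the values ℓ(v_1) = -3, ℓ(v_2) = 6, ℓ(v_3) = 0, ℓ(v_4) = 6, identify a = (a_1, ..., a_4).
a = (-3, 3, 3, 3)

Write a = (a_1, ..., a_4) in the standard basis. For each basis vector v_i, ℓ(v_i) = <v_i, a> is a linear equation in the a_j's. Collect the n equations into a matrix system V a = ℓ, where row i of V is v_i (expressed in the standard basis). Since V is invertible (lower-triangular with 1s on the diagonal, up to permutation), solve by back-substitution:
  V =
[[1, 0, 0, 0],
 [0, 1, 0, 1],
 [1, 1, 0, 0],
 [0, 1, 1, 0]]
  V a = (-3, 6, 0, 6)
Solving gives a = (-3, 3, 3, 3).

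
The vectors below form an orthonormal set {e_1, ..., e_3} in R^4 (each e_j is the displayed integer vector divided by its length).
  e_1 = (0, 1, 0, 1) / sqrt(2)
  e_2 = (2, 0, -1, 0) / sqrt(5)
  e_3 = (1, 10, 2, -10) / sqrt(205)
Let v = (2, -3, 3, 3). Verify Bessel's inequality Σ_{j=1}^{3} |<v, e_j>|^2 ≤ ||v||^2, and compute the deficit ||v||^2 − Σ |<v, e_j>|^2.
Σ |<v, e_j>|^2 = 549/41; ||v||^2 = 31; deficit = 722/41

Write each e_j = u_j / sqrt(<u_j, u_j>) where u_j is the displayed integer vector. Then <v, e_j> = <v, u_j> / sqrt(<u_j, u_j>), so |<v, e_j>|^2 = <v, u_j>^2 / <u_j, u_j>.
Coefficients: <v, e_1> = 0/sqrt(2), <v, e_2> = 1/sqrt(5), <v, e_3> = -52/sqrt(205).
Square and sum: Σ |<v, e_j>|^2 = 549/41.
Compute ||v||^2 = v·v = 31.
Deficit = 31 − 549/41 = 722/41 ≥ 0, confirming Bessel's inequality. (The deficit equals ||v − Σ <v,e_j> e_j||^2, the squared distance from v to span{e_j}.)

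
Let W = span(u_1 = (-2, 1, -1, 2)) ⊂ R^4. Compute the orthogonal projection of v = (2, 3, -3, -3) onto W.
proj_W(v) = (4/5, -2/5, 2/5, -4/5)

Set up U = [u_1 | ... | u_1] ∈ R^(4×1). The projector onto W = col(U) is P = U (U^T U)^(-1) U^T.
Compute U^T U =
  [10],
and U^T v = (-4).
Solve U^T U · c = U^T v for the coefficients: c = (-2/5). The projection is proj_W(v) = U c.
Check: (v - proj_W(v)) · u_1 = 0  (should be 0).
Result: proj_W(v) = (4/5, -2/5, 2/5, -4/5).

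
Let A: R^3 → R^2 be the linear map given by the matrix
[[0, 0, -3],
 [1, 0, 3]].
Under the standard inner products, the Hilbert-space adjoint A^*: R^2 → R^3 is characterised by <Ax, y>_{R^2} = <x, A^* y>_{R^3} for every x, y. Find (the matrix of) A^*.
A^* = A^T =
[[0, 1],
 [0, 0],
 [-3, 3]]

For real matrices with standard dot products, the defining identity <Ax, y> = <x, A^* y> gives (Ax)^T y = x^T (A^*) y, i.e. x^T A^T y = x^T (A^*) y. Since this holds for all x, y, we must have A^* = A^T. Therefore
A^* =
[[0, 1],
 [0, 0],
 [-3, 3]].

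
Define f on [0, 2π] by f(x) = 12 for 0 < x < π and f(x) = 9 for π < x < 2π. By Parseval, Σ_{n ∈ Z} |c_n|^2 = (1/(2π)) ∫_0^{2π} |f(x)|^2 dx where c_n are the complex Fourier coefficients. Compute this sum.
Σ |c_n|^2 = 225/2

Parseval equates the L^2 energy of f (normalised by 1/(2π)) with the ℓ^2 sum of its Fourier coefficients: (1/(2π)) ∫_0^{2π} |f|^2 = Σ |c_n|^2.
Compute the left side: (1/(2π)) [∫_0^π 12^2 dx + ∫_π^{2π} 9^2 dx] = (1/(2π)) · (144π + 81π) = (144 + 81)/2 = 225/2.
So Σ_{n ∈ Z} |c_n|^2 = 225/2.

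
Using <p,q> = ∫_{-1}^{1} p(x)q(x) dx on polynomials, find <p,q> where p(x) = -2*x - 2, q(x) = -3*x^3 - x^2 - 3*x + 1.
<p,q> = 56/15

Expand the product: p(x)·q(x) = 6*x^4 + 8*x^3 + 8*x^2 + 4*x - 2.
∫_{-1}^{1} of each monomial x^k gives [2/(k+1) if k even, 0 if k odd]. Integrating term-by-term (or equivalently evaluating the antiderivative F(x) = 6*x^5/5 + 2*x^4 + 8*x^3/3 + 2*x^2 - 2*x at the endpoints):
  F(1) − F(−1) = 88/15 − (32/15) = 56/15.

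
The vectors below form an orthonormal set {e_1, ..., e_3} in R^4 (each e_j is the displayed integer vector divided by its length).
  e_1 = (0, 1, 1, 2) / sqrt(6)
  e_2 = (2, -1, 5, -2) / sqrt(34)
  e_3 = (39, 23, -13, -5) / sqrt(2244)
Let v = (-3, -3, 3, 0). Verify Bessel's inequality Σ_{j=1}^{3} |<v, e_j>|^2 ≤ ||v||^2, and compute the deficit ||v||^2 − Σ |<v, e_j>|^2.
Σ |<v, e_j>|^2 = 1179/44; ||v||^2 = 27; deficit = 9/44

Write each e_j = u_j / sqrt(<u_j, u_j>) where u_j is the displayed integer vector. Then <v, e_j> = <v, u_j> / sqrt(<u_j, u_j>), so |<v, e_j>|^2 = <v, u_j>^2 / <u_j, u_j>.
Coefficients: <v, e_1> = 0/sqrt(6), <v, e_2> = 12/sqrt(34), <v, e_3> = -225/sqrt(2244).
Square and sum: Σ |<v, e_j>|^2 = 1179/44.
Compute ||v||^2 = v·v = 27.
Deficit = 27 − 1179/44 = 9/44 ≥ 0, confirming Bessel's inequality. (The deficit equals ||v − Σ <v,e_j> e_j||^2, the squared distance from v to span{e_j}.)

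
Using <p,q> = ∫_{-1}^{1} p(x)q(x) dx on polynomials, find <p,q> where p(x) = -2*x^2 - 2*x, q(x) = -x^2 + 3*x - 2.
<p,q> = -8/15

Expand the product: p(x)·q(x) = 2*x^4 - 4*x^3 - 2*x^2 + 4*x.
∫_{-1}^{1} of each monomial x^k gives [2/(k+1) if k even, 0 if k odd]. Integrating term-by-term (or equivalently evaluating the antiderivative F(x) = 2*x^5/5 - x^4 - 2*x^3/3 + 2*x^2 at the endpoints):
  F(1) − F(−1) = 11/15 − (19/15) = -8/15.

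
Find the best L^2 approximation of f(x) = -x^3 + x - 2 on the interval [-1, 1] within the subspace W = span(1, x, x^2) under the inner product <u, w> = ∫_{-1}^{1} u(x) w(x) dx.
g(x) = 2*x/5 - 2

The best approximation g ∈ W is the orthogonal projection of f onto W. Writing g = a_0 + a_1 x + a_2 x^2, the coefficients solve the normal equations G · a = b where
  G_{ij} = <φ_i, φ_j> and b_i = <f, φ_i>, with φ_0 = 1, φ_1 = x, φ_2 = x^2.
G =
  [2, 0, 2/3]
  [0, 2/3, 0]
  [2/3, 0, 2/5],
b = (-4, 4/15, -4/3).
Solving gives a_0 = -2, a_1 = 2/5, a_2 = 0, so
  g(x) = 2*x/5 - 2.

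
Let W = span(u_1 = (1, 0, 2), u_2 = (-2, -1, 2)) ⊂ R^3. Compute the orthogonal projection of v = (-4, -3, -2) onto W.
proj_W(v) = (-188/41, -51/41, -70/41)

Set up U = [u_1 | ... | u_2] ∈ R^(3×2). The projector onto W = col(U) is P = U (U^T U)^(-1) U^T.
Compute U^T U =
  [5, 2]
  [2, 9],
and U^T v = (-8, 7).
Solve U^T U · c = U^T v for the coefficients: c = (-86/41, 51/41). The projection is proj_W(v) = U c.
Check: (v - proj_W(v)) · u_1 = 0  (should be 0).
Check: (v - proj_W(v)) · u_2 = 0  (should be 0).
Result: proj_W(v) = (-188/41, -51/41, -70/41).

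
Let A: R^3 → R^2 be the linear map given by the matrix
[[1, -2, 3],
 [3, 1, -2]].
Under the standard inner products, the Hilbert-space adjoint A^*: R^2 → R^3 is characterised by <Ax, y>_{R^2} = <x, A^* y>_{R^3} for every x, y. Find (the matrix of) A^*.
A^* = A^T =
[[1, 3],
 [-2, 1],
 [3, -2]]

For real matrices with standard dot products, the defining identity <Ax, y> = <x, A^* y> gives (Ax)^T y = x^T (A^*) y, i.e. x^T A^T y = x^T (A^*) y. Since this holds for all x, y, we must have A^* = A^T. Therefore
A^* =
[[1, 3],
 [-2, 1],
 [3, -2]].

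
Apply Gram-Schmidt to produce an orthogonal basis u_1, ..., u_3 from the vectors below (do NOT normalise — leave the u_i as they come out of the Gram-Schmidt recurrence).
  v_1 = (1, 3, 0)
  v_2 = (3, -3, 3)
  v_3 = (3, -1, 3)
Orthogonal basis:
  u_1 = (1, 3, 0)
  u_2 = (18/5, -6/5, 3)
  u_3 = (-3/13, 1/13, 4/13)

Apply the Gram-Schmidt recurrence
  u_1 = v_1
  u_i = v_i − Σ_{j<i} ((v_i · u_j) / (u_j · u_j)) · u_j.

Step by step this gives:
  u_1 = (1, 3, 0)
  u_2 = (18/5, -6/5, 3)
  u_3 = (-3/13, 1/13, 4/13)

Orthogonality check:
  u_2 · u_1 = 0 (should be 0)
  u_3 · u_1 = 0 (should be 0)
  u_3 · u_2 = 0 (should be 0)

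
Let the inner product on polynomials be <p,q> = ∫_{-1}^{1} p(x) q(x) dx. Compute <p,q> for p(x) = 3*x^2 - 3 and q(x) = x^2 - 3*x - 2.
<p,q> = 36/5

Expand the product: p(x)·q(x) = 3*x^4 - 9*x^3 - 9*x^2 + 9*x + 6.
∫_{-1}^{1} of each monomial x^k gives [2/(k+1) if k even, 0 if k odd]. Integrating term-by-term (or equivalently evaluating the antiderivative F(x) = 3*x^5/5 - 9*x^4/4 - 3*x^3 + 9*x^2/2 + 6*x at the endpoints):
  F(1) − F(−1) = 117/20 − (-27/20) = 36/5.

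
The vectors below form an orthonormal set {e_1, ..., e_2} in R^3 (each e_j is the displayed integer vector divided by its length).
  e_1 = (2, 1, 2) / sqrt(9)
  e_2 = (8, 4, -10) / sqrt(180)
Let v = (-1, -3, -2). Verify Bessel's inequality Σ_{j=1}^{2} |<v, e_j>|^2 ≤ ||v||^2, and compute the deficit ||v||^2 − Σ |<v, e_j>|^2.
Σ |<v, e_j>|^2 = 9; ||v||^2 = 14; deficit = 5

Write each e_j = u_j / sqrt(<u_j, u_j>) where u_j is the displayed integer vector. Then <v, e_j> = <v, u_j> / sqrt(<u_j, u_j>), so |<v, e_j>|^2 = <v, u_j>^2 / <u_j, u_j>.
Coefficients: <v, e_1> = -9/sqrt(9), <v, e_2> = 0/sqrt(180).
Square and sum: Σ |<v, e_j>|^2 = 9.
Compute ||v||^2 = v·v = 14.
Deficit = 14 − 9 = 5 ≥ 0, confirming Bessel's inequality. (The deficit equals ||v − Σ <v,e_j> e_j||^2, the squared distance from v to span{e_j}.)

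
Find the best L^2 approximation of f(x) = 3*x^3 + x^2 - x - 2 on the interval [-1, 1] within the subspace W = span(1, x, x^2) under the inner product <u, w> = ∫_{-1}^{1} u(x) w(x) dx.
g(x) = x^2 + 4*x/5 - 2

The best approximation g ∈ W is the orthogonal projection of f onto W. Writing g = a_0 + a_1 x + a_2 x^2, the coefficients solve the normal equations G · a = b where
  G_{ij} = <φ_i, φ_j> and b_i = <f, φ_i>, with φ_0 = 1, φ_1 = x, φ_2 = x^2.
G =
  [2, 0, 2/3]
  [0, 2/3, 0]
  [2/3, 0, 2/5],
b = (-10/3, 8/15, -14/15).
Solving gives a_0 = -2, a_1 = 4/5, a_2 = 1, so
  g(x) = x^2 + 4*x/5 - 2.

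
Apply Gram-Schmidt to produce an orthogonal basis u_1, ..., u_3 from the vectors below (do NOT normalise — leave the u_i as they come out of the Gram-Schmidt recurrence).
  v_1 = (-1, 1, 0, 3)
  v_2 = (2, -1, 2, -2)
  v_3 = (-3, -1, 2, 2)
Orthogonal basis:
  u_1 = (-1, 1, 0, 3)
  u_2 = (13/11, -2/11, 2, 5/11)
  u_3 = (-161/62, -52/31, 45/31, -19/62)

Apply the Gram-Schmidt recurrence
  u_1 = v_1
  u_i = v_i − Σ_{j<i} ((v_i · u_j) / (u_j · u_j)) · u_j.

Step by step this gives:
  u_1 = (-1, 1, 0, 3)
  u_2 = (13/11, -2/11, 2, 5/11)
  u_3 = (-161/62, -52/31, 45/31, -19/62)

Orthogonality check:
  u_2 · u_1 = 0 (should be 0)
  u_3 · u_1 = 0 (should be 0)
  u_3 · u_2 = 0 (should be 0)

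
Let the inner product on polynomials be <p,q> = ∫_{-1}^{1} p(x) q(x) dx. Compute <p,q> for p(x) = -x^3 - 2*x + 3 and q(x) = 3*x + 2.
<p,q> = 34/5

Expand the product: p(x)·q(x) = -3*x^4 - 2*x^3 - 6*x^2 + 5*x + 6.
∫_{-1}^{1} of each monomial x^k gives [2/(k+1) if k even, 0 if k odd]. Integrating term-by-term (or equivalently evaluating the antiderivative F(x) = -3*x^5/5 - x^4/2 - 2*x^3 + 5*x^2/2 + 6*x at the endpoints):
  F(1) − F(−1) = 27/5 − (-7/5) = 34/5.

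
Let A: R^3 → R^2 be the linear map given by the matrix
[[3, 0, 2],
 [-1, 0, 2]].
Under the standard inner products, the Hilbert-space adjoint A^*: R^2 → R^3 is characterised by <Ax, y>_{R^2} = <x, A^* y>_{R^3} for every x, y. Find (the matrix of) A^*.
A^* = A^T =
[[3, -1],
 [0, 0],
 [2, 2]]

For real matrices with standard dot products, the defining identity <Ax, y> = <x, A^* y> gives (Ax)^T y = x^T (A^*) y, i.e. x^T A^T y = x^T (A^*) y. Since this holds for all x, y, we must have A^* = A^T. Therefore
A^* =
[[3, -1],
 [0, 0],
 [2, 2]].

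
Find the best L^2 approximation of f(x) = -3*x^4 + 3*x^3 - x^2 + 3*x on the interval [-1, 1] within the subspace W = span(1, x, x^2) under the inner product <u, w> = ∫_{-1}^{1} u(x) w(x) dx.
g(x) = -25*x^2/7 + 24*x/5 + 9/35

The best approximation g ∈ W is the orthogonal projection of f onto W. Writing g = a_0 + a_1 x + a_2 x^2, the coefficients solve the normal equations G · a = b where
  G_{ij} = <φ_i, φ_j> and b_i = <f, φ_i>, with φ_0 = 1, φ_1 = x, φ_2 = x^2.
G =
  [2, 0, 2/3]
  [0, 2/3, 0]
  [2/3, 0, 2/5],
b = (-28/15, 16/5, -44/35).
Solving gives a_0 = 9/35, a_1 = 24/5, a_2 = -25/7, so
  g(x) = -25*x^2/7 + 24*x/5 + 9/35.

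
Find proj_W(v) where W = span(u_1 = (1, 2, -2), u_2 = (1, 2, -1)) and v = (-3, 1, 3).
proj_W(v) = (-1/5, -2/5, 3)

Set up U = [u_1 | ... | u_2] ∈ R^(3×2). The projector onto W = col(U) is P = U (U^T U)^(-1) U^T.
Compute U^T U =
  [9, 7]
  [7, 6],
and U^T v = (-7, -4).
Solve U^T U · c = U^T v for the coefficients: c = (-14/5, 13/5). The projection is proj_W(v) = U c.
Check: (v - proj_W(v)) · u_1 = 0  (should be 0).
Check: (v - proj_W(v)) · u_2 = 0  (should be 0).
Result: proj_W(v) = (-1/5, -2/5, 3).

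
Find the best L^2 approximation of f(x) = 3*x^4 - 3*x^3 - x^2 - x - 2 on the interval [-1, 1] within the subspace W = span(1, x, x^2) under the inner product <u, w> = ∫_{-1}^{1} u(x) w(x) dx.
g(x) = 11*x^2/7 - 14*x/5 - 79/35

The best approximation g ∈ W is the orthogonal projection of f onto W. Writing g = a_0 + a_1 x + a_2 x^2, the coefficients solve the normal equations G · a = b where
  G_{ij} = <φ_i, φ_j> and b_i = <f, φ_i>, with φ_0 = 1, φ_1 = x, φ_2 = x^2.
G =
  [2, 0, 2/3]
  [0, 2/3, 0]
  [2/3, 0, 2/5],
b = (-52/15, -28/15, -92/105).
Solving gives a_0 = -79/35, a_1 = -14/5, a_2 = 11/7, so
  g(x) = 11*x^2/7 - 14*x/5 - 79/35.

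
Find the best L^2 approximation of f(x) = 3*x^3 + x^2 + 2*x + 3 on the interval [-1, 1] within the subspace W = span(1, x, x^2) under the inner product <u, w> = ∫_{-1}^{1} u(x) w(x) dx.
g(x) = x^2 + 19*x/5 + 3

The best approximation g ∈ W is the orthogonal projection of f onto W. Writing g = a_0 + a_1 x + a_2 x^2, the coefficients solve the normal equations G · a = b where
  G_{ij} = <φ_i, φ_j> and b_i = <f, φ_i>, with φ_0 = 1, φ_1 = x, φ_2 = x^2.
G =
  [2, 0, 2/3]
  [0, 2/3, 0]
  [2/3, 0, 2/5],
b = (20/3, 38/15, 12/5).
Solving gives a_0 = 3, a_1 = 19/5, a_2 = 1, so
  g(x) = x^2 + 19*x/5 + 3.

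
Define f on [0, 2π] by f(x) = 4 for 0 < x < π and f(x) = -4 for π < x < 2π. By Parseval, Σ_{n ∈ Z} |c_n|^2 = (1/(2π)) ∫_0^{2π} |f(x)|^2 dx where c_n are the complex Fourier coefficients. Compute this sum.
Σ |c_n|^2 = 16

Parseval equates the L^2 energy of f (normalised by 1/(2π)) with the ℓ^2 sum of its Fourier coefficients: (1/(2π)) ∫_0^{2π} |f|^2 = Σ |c_n|^2.
Compute the left side: (1/(2π)) [∫_0^π 4^2 dx + ∫_π^{2π} (-4)^2 dx] = (1/(2π)) · (16π + 16π) = (16 + 16)/2 = 16.
So Σ_{n ∈ Z} |c_n|^2 = 16.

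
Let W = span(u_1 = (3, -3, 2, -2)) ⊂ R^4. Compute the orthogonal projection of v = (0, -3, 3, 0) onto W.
proj_W(v) = (45/26, -45/26, 15/13, -15/13)

Set up U = [u_1 | ... | u_1] ∈ R^(4×1). The projector onto W = col(U) is P = U (U^T U)^(-1) U^T.
Compute U^T U =
  [26],
and U^T v = (15).
Solve U^T U · c = U^T v for the coefficients: c = (15/26). The projection is proj_W(v) = U c.
Check: (v - proj_W(v)) · u_1 = 0  (should be 0).
Result: proj_W(v) = (45/26, -45/26, 15/13, -15/13).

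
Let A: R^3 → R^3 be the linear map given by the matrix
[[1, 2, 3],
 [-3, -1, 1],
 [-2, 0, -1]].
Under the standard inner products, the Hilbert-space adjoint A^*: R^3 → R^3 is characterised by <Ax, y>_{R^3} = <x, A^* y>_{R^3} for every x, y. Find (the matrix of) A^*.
A^* = A^T =
[[1, -3, -2],
 [2, -1, 0],
 [3, 1, -1]]

For real matrices with standard dot products, the defining identity <Ax, y> = <x, A^* y> gives (Ax)^T y = x^T (A^*) y, i.e. x^T A^T y = x^T (A^*) y. Since this holds for all x, y, we must have A^* = A^T. Therefore
A^* =
[[1, -3, -2],
 [2, -1, 0],
 [3, 1, -1]].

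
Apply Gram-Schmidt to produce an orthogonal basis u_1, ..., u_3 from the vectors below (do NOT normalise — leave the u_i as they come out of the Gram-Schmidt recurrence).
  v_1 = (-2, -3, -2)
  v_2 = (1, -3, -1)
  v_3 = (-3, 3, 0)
Orthogonal basis:
  u_1 = (-2, -3, -2)
  u_2 = (35/17, -24/17, 1/17)
  u_3 = (9/106, 6/53, -27/106)

Apply the Gram-Schmidt recurrence
  u_1 = v_1
  u_i = v_i − Σ_{j<i} ((v_i · u_j) / (u_j · u_j)) · u_j.

Step by step this gives:
  u_1 = (-2, -3, -2)
  u_2 = (35/17, -24/17, 1/17)
  u_3 = (9/106, 6/53, -27/106)

Orthogonality check:
  u_2 · u_1 = 0 (should be 0)
  u_3 · u_1 = 0 (should be 0)
  u_3 · u_2 = 0 (should be 0)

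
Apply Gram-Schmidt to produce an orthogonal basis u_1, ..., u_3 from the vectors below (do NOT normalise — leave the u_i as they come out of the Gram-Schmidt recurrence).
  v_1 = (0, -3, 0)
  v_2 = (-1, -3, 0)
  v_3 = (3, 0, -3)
Orthogonal basis:
  u_1 = (0, -3, 0)
  u_2 = (-1, 0, 0)
  u_3 = (0, 0, -3)

Apply the Gram-Schmidt recurrence
  u_1 = v_1
  u_i = v_i − Σ_{j<i} ((v_i · u_j) / (u_j · u_j)) · u_j.

Step by step this gives:
  u_1 = (0, -3, 0)
  u_2 = (-1, 0, 0)
  u_3 = (0, 0, -3)

Orthogonality check:
  u_2 · u_1 = 0 (should be 0)
  u_3 · u_1 = 0 (should be 0)
  u_3 · u_2 = 0 (should be 0)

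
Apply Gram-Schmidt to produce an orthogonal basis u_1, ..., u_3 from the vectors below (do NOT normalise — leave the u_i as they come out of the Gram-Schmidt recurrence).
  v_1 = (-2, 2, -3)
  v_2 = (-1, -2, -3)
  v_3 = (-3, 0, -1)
Orthogonal basis:
  u_1 = (-2, 2, -3)
  u_2 = (-3/17, -48/17, -30/17)
  u_3 = (-40/21, -10/21, 20/21)

Apply the Gram-Schmidt recurrence
  u_1 = v_1
  u_i = v_i − Σ_{j<i} ((v_i · u_j) / (u_j · u_j)) · u_j.

Step by step this gives:
  u_1 = (-2, 2, -3)
  u_2 = (-3/17, -48/17, -30/17)
  u_3 = (-40/21, -10/21, 20/21)

Orthogonality check:
  u_2 · u_1 = 0 (should be 0)
  u_3 · u_1 = 0 (should be 0)
  u_3 · u_2 = 0 (should be 0)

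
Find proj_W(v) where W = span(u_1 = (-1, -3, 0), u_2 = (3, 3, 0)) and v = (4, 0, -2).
proj_W(v) = (4, 0, 0)

Set up U = [u_1 | ... | u_2] ∈ R^(3×2). The projector onto W = col(U) is P = U (U^T U)^(-1) U^T.
Compute U^T U =
  [10, -12]
  [-12, 18],
and U^T v = (-4, 12).
Solve U^T U · c = U^T v for the coefficients: c = (2, 2). The projection is proj_W(v) = U c.
Check: (v - proj_W(v)) · u_1 = 0  (should be 0).
Check: (v - proj_W(v)) · u_2 = 0  (should be 0).
Result: proj_W(v) = (4, 0, 0).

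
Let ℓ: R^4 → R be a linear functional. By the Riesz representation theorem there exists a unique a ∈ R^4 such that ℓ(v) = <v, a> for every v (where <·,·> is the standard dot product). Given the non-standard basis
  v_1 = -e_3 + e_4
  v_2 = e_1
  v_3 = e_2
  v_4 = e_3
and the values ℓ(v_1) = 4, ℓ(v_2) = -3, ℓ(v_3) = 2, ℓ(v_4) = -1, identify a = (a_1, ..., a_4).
a = (-3, 2, -1, 3)

Write a = (a_1, ..., a_4) in the standard basis. For each basis vector v_i, ℓ(v_i) = <v_i, a> is a linear equation in the a_j's. Collect the n equations into a matrix system V a = ℓ, where row i of V is v_i (expressed in the standard basis). Since V is invertible (lower-triangular with 1s on the diagonal, up to permutation), solve by back-substitution:
  V =
[[0, 0, -1, 1],
 [1, 0, 0, 0],
 [0, 1, 0, 0],
 [0, 0, 1, 0]]
  V a = (4, -3, 2, -1)
Solving gives a = (-3, 2, -1, 3).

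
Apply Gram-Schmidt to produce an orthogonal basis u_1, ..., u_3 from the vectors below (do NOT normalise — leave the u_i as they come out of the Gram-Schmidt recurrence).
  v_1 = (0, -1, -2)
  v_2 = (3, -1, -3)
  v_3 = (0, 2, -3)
Orthogonal basis:
  u_1 = (0, -1, -2)
  u_2 = (3, 2/5, -1/5)
  u_3 = (-21/46, 63/23, -63/46)

Apply the Gram-Schmidt recurrence
  u_1 = v_1
  u_i = v_i − Σ_{j<i} ((v_i · u_j) / (u_j · u_j)) · u_j.

Step by step this gives:
  u_1 = (0, -1, -2)
  u_2 = (3, 2/5, -1/5)
  u_3 = (-21/46, 63/23, -63/46)

Orthogonality check:
  u_2 · u_1 = 0 (should be 0)
  u_3 · u_1 = 0 (should be 0)
  u_3 · u_2 = 0 (should be 0)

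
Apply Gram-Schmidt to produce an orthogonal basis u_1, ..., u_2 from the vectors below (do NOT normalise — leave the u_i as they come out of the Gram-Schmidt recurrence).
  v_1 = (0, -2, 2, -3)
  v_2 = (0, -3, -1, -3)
Orthogonal basis:
  u_1 = (0, -2, 2, -3)
  u_2 = (0, -25/17, -43/17, -12/17)

Apply the Gram-Schmidt recurrence
  u_1 = v_1
  u_i = v_i − Σ_{j<i} ((v_i · u_j) / (u_j · u_j)) · u_j.

Step by step this gives:
  u_1 = (0, -2, 2, -3)
  u_2 = (0, -25/17, -43/17, -12/17)

Orthogonality check:
  u_2 · u_1 = 0 (should be 0)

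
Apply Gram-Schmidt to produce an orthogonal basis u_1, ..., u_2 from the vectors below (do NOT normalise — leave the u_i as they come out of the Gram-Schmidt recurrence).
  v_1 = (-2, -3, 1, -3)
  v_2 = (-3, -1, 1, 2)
Orthogonal basis:
  u_1 = (-2, -3, 1, -3)
  u_2 = (-61/23, -11/23, 19/23, 58/23)

Apply the Gram-Schmidt recurrence
  u_1 = v_1
  u_i = v_i − Σ_{j<i} ((v_i · u_j) / (u_j · u_j)) · u_j.

Step by step this gives:
  u_1 = (-2, -3, 1, -3)
  u_2 = (-61/23, -11/23, 19/23, 58/23)

Orthogonality check:
  u_2 · u_1 = 0 (should be 0)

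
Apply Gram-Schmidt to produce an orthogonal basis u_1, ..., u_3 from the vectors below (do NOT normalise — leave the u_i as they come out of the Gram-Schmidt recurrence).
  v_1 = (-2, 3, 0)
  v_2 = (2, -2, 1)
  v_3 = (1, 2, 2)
Orthogonal basis:
  u_1 = (-2, 3, 0)
  u_2 = (6/13, 4/13, 1)
  u_3 = (9/17, 6/17, -6/17)

Apply the Gram-Schmidt recurrence
  u_1 = v_1
  u_i = v_i − Σ_{j<i} ((v_i · u_j) / (u_j · u_j)) · u_j.

Step by step this gives:
  u_1 = (-2, 3, 0)
  u_2 = (6/13, 4/13, 1)
  u_3 = (9/17, 6/17, -6/17)

Orthogonality check:
  u_2 · u_1 = 0 (should be 0)
  u_3 · u_1 = 0 (should be 0)
  u_3 · u_2 = 0 (should be 0)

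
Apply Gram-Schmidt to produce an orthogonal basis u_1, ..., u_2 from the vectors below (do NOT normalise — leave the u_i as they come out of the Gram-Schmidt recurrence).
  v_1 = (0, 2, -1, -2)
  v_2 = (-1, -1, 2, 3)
Orthogonal basis:
  u_1 = (0, 2, -1, -2)
  u_2 = (-1, 11/9, 8/9, 7/9)

Apply the Gram-Schmidt recurrence
  u_1 = v_1
  u_i = v_i − Σ_{j<i} ((v_i · u_j) / (u_j · u_j)) · u_j.

Step by step this gives:
  u_1 = (0, 2, -1, -2)
  u_2 = (-1, 11/9, 8/9, 7/9)

Orthogonality check:
  u_2 · u_1 = 0 (should be 0)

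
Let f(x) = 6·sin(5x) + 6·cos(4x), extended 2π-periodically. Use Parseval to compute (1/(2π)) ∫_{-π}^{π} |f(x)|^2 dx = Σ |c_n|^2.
Σ |c_n|^2 = 36

Expand |f|^2 and use orthogonality of {sin(nx), cos(mx)} on [-π, π]:
  ∫_{-π}^{π} sin(nx)^2 dx = π, ∫ cos(mx)^2 dx = π, and cross terms integrate to 0.
So ∫_{-π}^{π} f(x)^2 dx = 6^2 · π + 6^2 · π = (36 + 36)π.
Divide by 2π: (36 + 36)/2 = 36.
By Parseval, this equals Σ |c_n|^2.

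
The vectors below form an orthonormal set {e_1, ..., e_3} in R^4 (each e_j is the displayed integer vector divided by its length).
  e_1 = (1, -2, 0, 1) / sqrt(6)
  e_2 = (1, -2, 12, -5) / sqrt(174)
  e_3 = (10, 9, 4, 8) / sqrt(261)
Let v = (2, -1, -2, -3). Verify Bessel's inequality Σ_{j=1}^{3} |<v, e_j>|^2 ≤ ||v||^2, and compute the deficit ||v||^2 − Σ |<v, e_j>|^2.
Σ |<v, e_j>|^2 = 2; ||v||^2 = 18; deficit = 16

Write each e_j = u_j / sqrt(<u_j, u_j>) where u_j is the displayed integer vector. Then <v, e_j> = <v, u_j> / sqrt(<u_j, u_j>), so |<v, e_j>|^2 = <v, u_j>^2 / <u_j, u_j>.
Coefficients: <v, e_1> = 1/sqrt(6), <v, e_2> = -5/sqrt(174), <v, e_3> = -21/sqrt(261).
Square and sum: Σ |<v, e_j>|^2 = 2.
Compute ||v||^2 = v·v = 18.
Deficit = 18 − 2 = 16 ≥ 0, confirming Bessel's inequality. (The deficit equals ||v − Σ <v,e_j> e_j||^2, the squared distance from v to span{e_j}.)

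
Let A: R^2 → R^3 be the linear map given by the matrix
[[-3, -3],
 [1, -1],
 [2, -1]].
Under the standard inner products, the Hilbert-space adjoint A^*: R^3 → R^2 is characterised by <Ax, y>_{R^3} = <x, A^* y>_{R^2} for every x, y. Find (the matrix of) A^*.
A^* = A^T =
[[-3, 1, 2],
 [-3, -1, -1]]

For real matrices with standard dot products, the defining identity <Ax, y> = <x, A^* y> gives (Ax)^T y = x^T (A^*) y, i.e. x^T A^T y = x^T (A^*) y. Since this holds for all x, y, we must have A^* = A^T. Therefore
A^* =
[[-3, 1, 2],
 [-3, -1, -1]].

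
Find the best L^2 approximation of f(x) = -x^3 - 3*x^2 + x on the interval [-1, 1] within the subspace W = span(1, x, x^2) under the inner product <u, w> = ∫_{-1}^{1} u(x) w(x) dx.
g(x) = -3*x^2 + 2*x/5

The best approximation g ∈ W is the orthogonal projection of f onto W. Writing g = a_0 + a_1 x + a_2 x^2, the coefficients solve the normal equations G · a = b where
  G_{ij} = <φ_i, φ_j> and b_i = <f, φ_i>, with φ_0 = 1, φ_1 = x, φ_2 = x^2.
G =
  [2, 0, 2/3]
  [0, 2/3, 0]
  [2/3, 0, 2/5],
b = (-2, 4/15, -6/5).
Solving gives a_0 = 0, a_1 = 2/5, a_2 = -3, so
  g(x) = -3*x^2 + 2*x/5.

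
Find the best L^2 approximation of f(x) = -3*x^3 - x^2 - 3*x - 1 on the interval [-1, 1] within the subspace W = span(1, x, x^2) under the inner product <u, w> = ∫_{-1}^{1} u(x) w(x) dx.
g(x) = -x^2 - 24*x/5 - 1

The best approximation g ∈ W is the orthogonal projection of f onto W. Writing g = a_0 + a_1 x + a_2 x^2, the coefficients solve the normal equations G · a = b where
  G_{ij} = <φ_i, φ_j> and b_i = <f, φ_i>, with φ_0 = 1, φ_1 = x, φ_2 = x^2.
G =
  [2, 0, 2/3]
  [0, 2/3, 0]
  [2/3, 0, 2/5],
b = (-8/3, -16/5, -16/15).
Solving gives a_0 = -1, a_1 = -24/5, a_2 = -1, so
  g(x) = -x^2 - 24*x/5 - 1.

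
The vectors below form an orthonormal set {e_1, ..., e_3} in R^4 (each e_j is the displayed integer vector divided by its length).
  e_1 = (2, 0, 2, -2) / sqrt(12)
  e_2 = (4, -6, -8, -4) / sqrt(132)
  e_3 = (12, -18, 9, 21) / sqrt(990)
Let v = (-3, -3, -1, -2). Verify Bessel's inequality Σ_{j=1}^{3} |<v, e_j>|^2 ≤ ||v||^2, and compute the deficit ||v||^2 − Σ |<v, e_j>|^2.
Σ |<v, e_j>|^2 = 61/10; ||v||^2 = 23; deficit = 169/10

Write each e_j = u_j / sqrt(<u_j, u_j>) where u_j is the displayed integer vector. Then <v, e_j> = <v, u_j> / sqrt(<u_j, u_j>), so |<v, e_j>|^2 = <v, u_j>^2 / <u_j, u_j>.
Coefficients: <v, e_1> = -4/sqrt(12), <v, e_2> = 22/sqrt(132), <v, e_3> = -33/sqrt(990).
Square and sum: Σ |<v, e_j>|^2 = 61/10.
Compute ||v||^2 = v·v = 23.
Deficit = 23 − 61/10 = 169/10 ≥ 0, confirming Bessel's inequality. (The deficit equals ||v − Σ <v,e_j> e_j||^2, the squared distance from v to span{e_j}.)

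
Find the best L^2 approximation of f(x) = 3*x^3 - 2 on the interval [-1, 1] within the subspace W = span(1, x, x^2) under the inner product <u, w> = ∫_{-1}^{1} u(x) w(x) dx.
g(x) = 9*x/5 - 2

The best approximation g ∈ W is the orthogonal projection of f onto W. Writing g = a_0 + a_1 x + a_2 x^2, the coefficients solve the normal equations G · a = b where
  G_{ij} = <φ_i, φ_j> and b_i = <f, φ_i>, with φ_0 = 1, φ_1 = x, φ_2 = x^2.
G =
  [2, 0, 2/3]
  [0, 2/3, 0]
  [2/3, 0, 2/5],
b = (-4, 6/5, -4/3).
Solving gives a_0 = -2, a_1 = 9/5, a_2 = 0, so
  g(x) = 9*x/5 - 2.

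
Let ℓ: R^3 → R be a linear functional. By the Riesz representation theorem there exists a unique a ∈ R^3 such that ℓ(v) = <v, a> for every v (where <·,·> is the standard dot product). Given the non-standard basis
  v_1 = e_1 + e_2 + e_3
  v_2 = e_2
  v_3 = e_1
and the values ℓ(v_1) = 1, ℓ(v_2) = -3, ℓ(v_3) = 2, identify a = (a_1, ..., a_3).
a = (2, -3, 2)

Write a = (a_1, ..., a_3) in the standard basis. For each basis vector v_i, ℓ(v_i) = <v_i, a> is a linear equation in the a_j's. Collect the n equations into a matrix system V a = ℓ, where row i of V is v_i (expressed in the standard basis). Since V is invertible (lower-triangular with 1s on the diagonal, up to permutation), solve by back-substitution:
  V =
[[1, 1, 1],
 [0, 1, 0],
 [1, 0, 0]]
  V a = (1, -3, 2)
Solving gives a = (2, -3, 2).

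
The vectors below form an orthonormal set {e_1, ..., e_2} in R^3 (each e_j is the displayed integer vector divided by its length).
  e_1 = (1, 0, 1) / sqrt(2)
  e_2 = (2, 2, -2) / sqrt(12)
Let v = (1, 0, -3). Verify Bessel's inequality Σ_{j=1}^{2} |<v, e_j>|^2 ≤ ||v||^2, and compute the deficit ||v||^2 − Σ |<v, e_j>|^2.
Σ |<v, e_j>|^2 = 22/3; ||v||^2 = 10; deficit = 8/3

Write each e_j = u_j / sqrt(<u_j, u_j>) where u_j is the displayed integer vector. Then <v, e_j> = <v, u_j> / sqrt(<u_j, u_j>), so |<v, e_j>|^2 = <v, u_j>^2 / <u_j, u_j>.
Coefficients: <v, e_1> = -2/sqrt(2), <v, e_2> = 8/sqrt(12).
Square and sum: Σ |<v, e_j>|^2 = 22/3.
Compute ||v||^2 = v·v = 10.
Deficit = 10 − 22/3 = 8/3 ≥ 0, confirming Bessel's inequality. (The deficit equals ||v − Σ <v,e_j> e_j||^2, the squared distance from v to span{e_j}.)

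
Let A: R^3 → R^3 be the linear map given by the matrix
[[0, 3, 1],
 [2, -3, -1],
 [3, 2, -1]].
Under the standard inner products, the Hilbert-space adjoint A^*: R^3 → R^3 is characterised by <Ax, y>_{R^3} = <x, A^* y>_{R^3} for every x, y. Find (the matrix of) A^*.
A^* = A^T =
[[0, 2, 3],
 [3, -3, 2],
 [1, -1, -1]]

For real matrices with standard dot products, the defining identity <Ax, y> = <x, A^* y> gives (Ax)^T y = x^T (A^*) y, i.e. x^T A^T y = x^T (A^*) y. Since this holds for all x, y, we must have A^* = A^T. Therefore
A^* =
[[0, 2, 3],
 [3, -3, 2],
 [1, -1, -1]].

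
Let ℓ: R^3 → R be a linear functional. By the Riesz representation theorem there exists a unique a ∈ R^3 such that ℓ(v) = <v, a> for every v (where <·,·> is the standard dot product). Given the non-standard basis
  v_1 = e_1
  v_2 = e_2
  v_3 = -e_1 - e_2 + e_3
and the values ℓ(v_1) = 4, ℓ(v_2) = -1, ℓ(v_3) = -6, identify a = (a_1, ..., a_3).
a = (4, -1, -3)

Write a = (a_1, ..., a_3) in the standard basis. For each basis vector v_i, ℓ(v_i) = <v_i, a> is a linear equation in the a_j's. Collect the n equations into a matrix system V a = ℓ, where row i of V is v_i (expressed in the standard basis). Since V is invertible (lower-triangular with 1s on the diagonal, up to permutation), solve by back-substitution:
  V =
[[1, 0, 0],
 [0, 1, 0],
 [-1, -1, 1]]
  V a = (4, -1, -6)
Solving gives a = (4, -1, -3).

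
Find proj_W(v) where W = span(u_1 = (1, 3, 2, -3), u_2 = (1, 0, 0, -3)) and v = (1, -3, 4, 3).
proj_W(v) = (-4/5, -3/13, -2/13, 12/5)

Set up U = [u_1 | ... | u_2] ∈ R^(4×2). The projector onto W = col(U) is P = U (U^T U)^(-1) U^T.
Compute U^T U =
  [23, 10]
  [10, 10],
and U^T v = (-9, -8).
Solve U^T U · c = U^T v for the coefficients: c = (-1/13, -47/65). The projection is proj_W(v) = U c.
Check: (v - proj_W(v)) · u_1 = 0  (should be 0).
Check: (v - proj_W(v)) · u_2 = 0  (should be 0).
Result: proj_W(v) = (-4/5, -3/13, -2/13, 12/5).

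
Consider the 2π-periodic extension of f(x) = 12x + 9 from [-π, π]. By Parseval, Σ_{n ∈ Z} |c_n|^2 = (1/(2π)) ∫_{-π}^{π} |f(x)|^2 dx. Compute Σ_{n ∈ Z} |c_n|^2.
Σ |c_n|^2 = 48π^2 + 81

Expand and integrate term by term over [-π, π]:
  ∫ (12x)^2 dx = 144·(2π^3/3); ∫ 2·12·(9)·x dx = 0 (odd integrand); ∫ 9^2 dx = 81·2π.
So (1/(2π)) ∫_{-π}^{π} (12x + 9)^2 dx = 144π^2/3 + 81 = 48π^2 + 81.
Parseval ⇒ Σ |c_n|^2 = 48π^2 + 81.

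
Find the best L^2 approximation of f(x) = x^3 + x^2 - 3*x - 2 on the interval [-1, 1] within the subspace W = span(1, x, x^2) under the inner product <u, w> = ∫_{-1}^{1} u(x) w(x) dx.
g(x) = x^2 - 12*x/5 - 2

The best approximation g ∈ W is the orthogonal projection of f onto W. Writing g = a_0 + a_1 x + a_2 x^2, the coefficients solve the normal equations G · a = b where
  G_{ij} = <φ_i, φ_j> and b_i = <f, φ_i>, with φ_0 = 1, φ_1 = x, φ_2 = x^2.
G =
  [2, 0, 2/3]
  [0, 2/3, 0]
  [2/3, 0, 2/5],
b = (-10/3, -8/5, -14/15).
Solving gives a_0 = -2, a_1 = -12/5, a_2 = 1, so
  g(x) = x^2 - 12*x/5 - 2.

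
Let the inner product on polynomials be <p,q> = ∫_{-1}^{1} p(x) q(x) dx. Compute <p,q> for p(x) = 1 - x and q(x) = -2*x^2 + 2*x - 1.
<p,q> = -14/3

Expand the product: p(x)·q(x) = 2*x^3 - 4*x^2 + 3*x - 1.
∫_{-1}^{1} of each monomial x^k gives [2/(k+1) if k even, 0 if k odd]. Integrating term-by-term (or equivalently evaluating the antiderivative F(x) = x^4/2 - 4*x^3/3 + 3*x^2/2 - x at the endpoints):
  F(1) − F(−1) = -1/3 − (13/3) = -14/3.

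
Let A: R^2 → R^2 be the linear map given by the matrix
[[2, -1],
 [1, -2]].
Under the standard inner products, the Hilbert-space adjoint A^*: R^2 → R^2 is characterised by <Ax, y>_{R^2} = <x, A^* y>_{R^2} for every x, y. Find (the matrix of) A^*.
A^* = A^T =
[[2, 1],
 [-1, -2]]

For real matrices with standard dot products, the defining identity <Ax, y> = <x, A^* y> gives (Ax)^T y = x^T (A^*) y, i.e. x^T A^T y = x^T (A^*) y. Since this holds for all x, y, we must have A^* = A^T. Therefore
A^* =
[[2, 1],
 [-1, -2]].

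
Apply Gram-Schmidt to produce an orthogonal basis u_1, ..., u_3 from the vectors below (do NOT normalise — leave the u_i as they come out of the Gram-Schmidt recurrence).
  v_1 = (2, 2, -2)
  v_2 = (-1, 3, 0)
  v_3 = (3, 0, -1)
Orthogonal basis:
  u_1 = (2, 2, -2)
  u_2 = (-5/3, 7/3, 2/3)
  u_3 = (15/26, 5/26, 10/13)

Apply the Gram-Schmidt recurrence
  u_1 = v_1
  u_i = v_i − Σ_{j<i} ((v_i · u_j) / (u_j · u_j)) · u_j.

Step by step this gives:
  u_1 = (2, 2, -2)
  u_2 = (-5/3, 7/3, 2/3)
  u_3 = (15/26, 5/26, 10/13)

Orthogonality check:
  u_2 · u_1 = 0 (should be 0)
  u_3 · u_1 = 0 (should be 0)
  u_3 · u_2 = 0 (should be 0)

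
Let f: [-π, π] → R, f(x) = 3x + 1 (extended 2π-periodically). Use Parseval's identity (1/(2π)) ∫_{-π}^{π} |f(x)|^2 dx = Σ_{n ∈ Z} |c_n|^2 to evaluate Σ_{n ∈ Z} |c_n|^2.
Σ |c_n|^2 = 3π^2 + 1

Expand and integrate term by term over [-π, π]:
  ∫ (3x)^2 dx = 9·(2π^3/3); ∫ 2·3·(1)·x dx = 0 (odd integrand); ∫ 1^2 dx = 1·2π.
So (1/(2π)) ∫_{-π}^{π} (3x + 1)^2 dx = 9π^2/3 + 1 = 3π^2 + 1.
Parseval ⇒ Σ |c_n|^2 = 3π^2 + 1.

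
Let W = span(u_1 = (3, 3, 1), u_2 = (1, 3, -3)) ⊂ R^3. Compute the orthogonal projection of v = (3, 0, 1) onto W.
proj_W(v) = (12/7, 15/14, 23/14)

Set up U = [u_1 | ... | u_2] ∈ R^(3×2). The projector onto W = col(U) is P = U (U^T U)^(-1) U^T.
Compute U^T U =
  [19, 9]
  [9, 19],
and U^T v = (10, 0).
Solve U^T U · c = U^T v for the coefficients: c = (19/28, -9/28). The projection is proj_W(v) = U c.
Check: (v - proj_W(v)) · u_1 = 0  (should be 0).
Check: (v - proj_W(v)) · u_2 = 0  (should be 0).
Result: proj_W(v) = (12/7, 15/14, 23/14).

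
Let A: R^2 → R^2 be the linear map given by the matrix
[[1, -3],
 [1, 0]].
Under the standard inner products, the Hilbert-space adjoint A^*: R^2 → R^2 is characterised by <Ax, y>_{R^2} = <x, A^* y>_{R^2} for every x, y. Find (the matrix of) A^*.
A^* = A^T =
[[1, 1],
 [-3, 0]]

For real matrices with standard dot products, the defining identity <Ax, y> = <x, A^* y> gives (Ax)^T y = x^T (A^*) y, i.e. x^T A^T y = x^T (A^*) y. Since this holds for all x, y, we must have A^* = A^T. Therefore
A^* =
[[1, 1],
 [-3, 0]].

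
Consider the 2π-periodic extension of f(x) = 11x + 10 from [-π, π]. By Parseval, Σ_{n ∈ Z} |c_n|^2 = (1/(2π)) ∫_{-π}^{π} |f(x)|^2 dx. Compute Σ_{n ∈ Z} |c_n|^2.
Σ |c_n|^2 = 121π^2/3 + 100

Expand and integrate term by term over [-π, π]:
  ∫ (11x)^2 dx = 121·(2π^3/3); ∫ 2·11·(10)·x dx = 0 (odd integrand); ∫ 10^2 dx = 100·2π.
So (1/(2π)) ∫_{-π}^{π} (11x + 10)^2 dx = 121π^2/3 + 100 = 121π^2/3 + 100.
Parseval ⇒ Σ |c_n|^2 = 121π^2/3 + 100.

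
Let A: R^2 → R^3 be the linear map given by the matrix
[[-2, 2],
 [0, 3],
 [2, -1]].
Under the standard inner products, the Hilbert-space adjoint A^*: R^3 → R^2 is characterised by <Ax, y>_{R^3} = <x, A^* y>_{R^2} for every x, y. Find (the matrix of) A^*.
A^* = A^T =
[[-2, 0, 2],
 [2, 3, -1]]

For real matrices with standard dot products, the defining identity <Ax, y> = <x, A^* y> gives (Ax)^T y = x^T (A^*) y, i.e. x^T A^T y = x^T (A^*) y. Since this holds for all x, y, we must have A^* = A^T. Therefore
A^* =
[[-2, 0, 2],
 [2, 3, -1]].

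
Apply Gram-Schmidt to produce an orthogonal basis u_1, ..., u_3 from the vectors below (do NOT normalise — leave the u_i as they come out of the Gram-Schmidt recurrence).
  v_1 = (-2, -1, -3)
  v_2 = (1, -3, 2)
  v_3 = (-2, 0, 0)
Orthogonal basis:
  u_1 = (-2, -1, -3)
  u_2 = (2/7, -47/14, 13/14)
  u_3 = (-242/171, 22/171, 154/171)

Apply the Gram-Schmidt recurrence
  u_1 = v_1
  u_i = v_i − Σ_{j<i} ((v_i · u_j) / (u_j · u_j)) · u_j.

Step by step this gives:
  u_1 = (-2, -1, -3)
  u_2 = (2/7, -47/14, 13/14)
  u_3 = (-242/171, 22/171, 154/171)

Orthogonality check:
  u_2 · u_1 = 0 (should be 0)
  u_3 · u_1 = 0 (should be 0)
  u_3 · u_2 = 0 (should be 0)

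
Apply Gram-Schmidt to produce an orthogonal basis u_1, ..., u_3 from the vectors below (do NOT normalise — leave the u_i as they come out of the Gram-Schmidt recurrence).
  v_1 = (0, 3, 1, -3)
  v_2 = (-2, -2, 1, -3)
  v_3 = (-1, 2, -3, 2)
Orthogonal basis:
  u_1 = (0, 3, 1, -3)
  u_2 = (-2, -50/19, 15/19, -45/19)
  u_3 = (-360/163, 144/163, -771/326, 31/326)

Apply the Gram-Schmidt recurrence
  u_1 = v_1
  u_i = v_i − Σ_{j<i} ((v_i · u_j) / (u_j · u_j)) · u_j.

Step by step this gives:
  u_1 = (0, 3, 1, -3)
  u_2 = (-2, -50/19, 15/19, -45/19)
  u_3 = (-360/163, 144/163, -771/326, 31/326)

Orthogonality check:
  u_2 · u_1 = 0 (should be 0)
  u_3 · u_1 = 0 (should be 0)
  u_3 · u_2 = 0 (should be 0)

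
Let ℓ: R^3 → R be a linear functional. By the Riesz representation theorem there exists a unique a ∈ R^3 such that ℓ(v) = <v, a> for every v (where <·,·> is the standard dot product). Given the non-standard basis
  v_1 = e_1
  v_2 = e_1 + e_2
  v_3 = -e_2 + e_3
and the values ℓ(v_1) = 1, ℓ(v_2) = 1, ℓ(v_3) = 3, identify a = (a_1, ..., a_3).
a = (1, 0, 3)

Write a = (a_1, ..., a_3) in the standard basis. For each basis vector v_i, ℓ(v_i) = <v_i, a> is a linear equation in the a_j's. Collect the n equations into a matrix system V a = ℓ, where row i of V is v_i (expressed in the standard basis). Since V is invertible (lower-triangular with 1s on the diagonal, up to permutation), solve by back-substitution:
  V =
[[1, 0, 0],
 [1, 1, 0],
 [0, -1, 1]]
  V a = (1, 1, 3)
Solving gives a = (1, 0, 3).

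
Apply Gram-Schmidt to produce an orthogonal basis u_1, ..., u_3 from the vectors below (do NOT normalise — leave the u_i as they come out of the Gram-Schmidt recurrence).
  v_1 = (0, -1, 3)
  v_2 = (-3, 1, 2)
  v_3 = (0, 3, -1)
Orthogonal basis:
  u_1 = (0, -1, 3)
  u_2 = (-3, 3/2, 1/2)
  u_3 = (24/23, 216/115, 72/115)

Apply the Gram-Schmidt recurrence
  u_1 = v_1
  u_i = v_i − Σ_{j<i} ((v_i · u_j) / (u_j · u_j)) · u_j.

Step by step this gives:
  u_1 = (0, -1, 3)
  u_2 = (-3, 3/2, 1/2)
  u_3 = (24/23, 216/115, 72/115)

Orthogonality check:
  u_2 · u_1 = 0 (should be 0)
  u_3 · u_1 = 0 (should be 0)
  u_3 · u_2 = 0 (should be 0)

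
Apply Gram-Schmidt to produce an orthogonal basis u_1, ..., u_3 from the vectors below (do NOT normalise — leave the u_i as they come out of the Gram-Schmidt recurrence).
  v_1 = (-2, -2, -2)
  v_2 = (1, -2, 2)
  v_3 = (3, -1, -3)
Orthogonal basis:
  u_1 = (-2, -2, -2)
  u_2 = (2/3, -7/3, 5/3)
  u_3 = (44/13, -11/13, -33/13)

Apply the Gram-Schmidt recurrence
  u_1 = v_1
  u_i = v_i − Σ_{j<i} ((v_i · u_j) / (u_j · u_j)) · u_j.

Step by step this gives:
  u_1 = (-2, -2, -2)
  u_2 = (2/3, -7/3, 5/3)
  u_3 = (44/13, -11/13, -33/13)

Orthogonality check:
  u_2 · u_1 = 0 (should be 0)
  u_3 · u_1 = 0 (should be 0)
  u_3 · u_2 = 0 (should be 0)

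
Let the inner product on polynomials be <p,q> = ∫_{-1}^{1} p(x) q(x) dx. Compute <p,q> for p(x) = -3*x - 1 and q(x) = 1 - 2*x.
<p,q> = 2

Expand the product: p(x)·q(x) = 6*x^2 - x - 1.
∫_{-1}^{1} of each monomial x^k gives [2/(k+1) if k even, 0 if k odd]. Integrating term-by-term (or equivalently evaluating the antiderivative F(x) = 2*x^3 - x^2/2 - x at the endpoints):
  F(1) − F(−1) = 1/2 − (-3/2) = 2.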